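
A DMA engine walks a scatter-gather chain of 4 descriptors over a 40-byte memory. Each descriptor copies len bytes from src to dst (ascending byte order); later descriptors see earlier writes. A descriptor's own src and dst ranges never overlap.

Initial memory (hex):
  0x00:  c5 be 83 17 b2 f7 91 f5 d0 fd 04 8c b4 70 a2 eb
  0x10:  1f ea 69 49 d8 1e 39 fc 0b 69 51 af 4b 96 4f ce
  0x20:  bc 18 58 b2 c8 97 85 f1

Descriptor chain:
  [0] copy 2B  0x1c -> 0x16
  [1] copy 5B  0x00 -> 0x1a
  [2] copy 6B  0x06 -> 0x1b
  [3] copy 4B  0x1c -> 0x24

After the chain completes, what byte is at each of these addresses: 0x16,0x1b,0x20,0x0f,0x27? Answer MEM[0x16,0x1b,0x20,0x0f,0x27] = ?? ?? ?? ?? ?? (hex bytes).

MEM[0x16,0x1b,0x20,0x0f,0x27] = 4b 91 8c eb 04

  after D0: wrote 2B at 0x16 = 4b96
  after D1: wrote 5B at 0x1a = c5be8317b2
  after D2: wrote 6B at 0x1b = 91f5d0fd048c
  after D3: wrote 4B at 0x24 = f5d0fd04
query mem[0x16]=0x4b, mem[0x1b]=0x91, mem[0x20]=0x8c, mem[0x0f]=0xeb, mem[0x27]=0x04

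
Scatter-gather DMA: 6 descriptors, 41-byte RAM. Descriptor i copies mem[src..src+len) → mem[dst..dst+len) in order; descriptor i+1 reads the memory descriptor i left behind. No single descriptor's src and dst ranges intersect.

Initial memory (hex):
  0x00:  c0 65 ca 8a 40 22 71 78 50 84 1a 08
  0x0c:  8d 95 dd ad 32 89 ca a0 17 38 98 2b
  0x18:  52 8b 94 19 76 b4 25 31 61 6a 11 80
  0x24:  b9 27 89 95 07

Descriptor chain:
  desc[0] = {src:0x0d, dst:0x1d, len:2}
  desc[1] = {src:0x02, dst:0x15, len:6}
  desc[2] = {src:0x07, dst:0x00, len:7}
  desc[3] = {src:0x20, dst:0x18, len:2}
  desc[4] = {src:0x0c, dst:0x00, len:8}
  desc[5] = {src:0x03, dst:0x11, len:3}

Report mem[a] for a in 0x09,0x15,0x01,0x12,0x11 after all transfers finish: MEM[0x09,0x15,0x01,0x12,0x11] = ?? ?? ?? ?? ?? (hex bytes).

  after D0: wrote 2B at 0x1d = 95dd
  after D1: wrote 6B at 0x15 = ca8a40227178
  after D2: wrote 7B at 0x00 = 7850841a088d95
  after D3: wrote 2B at 0x18 = 616a
  after D4: wrote 8B at 0x00 = 8d95ddad3289caa0
  after D5: wrote 3B at 0x11 = ad3289
query mem[0x09]=0x84, mem[0x15]=0xca, mem[0x01]=0x95, mem[0x12]=0x32, mem[0x11]=0xad

MEM[0x09,0x15,0x01,0x12,0x11] = 84 ca 95 32 ad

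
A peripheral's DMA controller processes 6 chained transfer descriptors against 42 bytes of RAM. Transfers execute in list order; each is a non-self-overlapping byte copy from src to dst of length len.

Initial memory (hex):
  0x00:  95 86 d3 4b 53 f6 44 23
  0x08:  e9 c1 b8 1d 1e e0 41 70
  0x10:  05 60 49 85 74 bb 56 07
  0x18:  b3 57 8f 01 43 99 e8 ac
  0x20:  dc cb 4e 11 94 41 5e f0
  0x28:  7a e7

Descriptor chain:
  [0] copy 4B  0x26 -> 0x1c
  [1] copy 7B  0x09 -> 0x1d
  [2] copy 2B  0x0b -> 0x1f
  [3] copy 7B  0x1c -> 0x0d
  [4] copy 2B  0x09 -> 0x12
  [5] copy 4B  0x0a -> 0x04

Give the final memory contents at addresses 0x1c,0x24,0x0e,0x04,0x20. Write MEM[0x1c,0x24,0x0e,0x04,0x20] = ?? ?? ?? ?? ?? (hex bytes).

MEM[0x1c,0x24,0x0e,0x04,0x20] = 5e 94 c1 b8 1e

D0: mem[0x1c..0x1f] <- [5e f0 7a e7]
D1: mem[0x1d..0x23] <- [c1 b8 1d 1e e0 41 70]
D2: mem[0x1f..0x20] <- [1d 1e]
D3: mem[0x0d..0x13] <- [5e c1 b8 1d 1e e0 41]
D4: mem[0x12..0x13] <- [c1 b8]
D5: mem[0x04..0x07] <- [b8 1d 1e 5e]
query mem[0x1c]=0x5e, mem[0x24]=0x94, mem[0x0e]=0xc1, mem[0x04]=0xb8, mem[0x20]=0x1e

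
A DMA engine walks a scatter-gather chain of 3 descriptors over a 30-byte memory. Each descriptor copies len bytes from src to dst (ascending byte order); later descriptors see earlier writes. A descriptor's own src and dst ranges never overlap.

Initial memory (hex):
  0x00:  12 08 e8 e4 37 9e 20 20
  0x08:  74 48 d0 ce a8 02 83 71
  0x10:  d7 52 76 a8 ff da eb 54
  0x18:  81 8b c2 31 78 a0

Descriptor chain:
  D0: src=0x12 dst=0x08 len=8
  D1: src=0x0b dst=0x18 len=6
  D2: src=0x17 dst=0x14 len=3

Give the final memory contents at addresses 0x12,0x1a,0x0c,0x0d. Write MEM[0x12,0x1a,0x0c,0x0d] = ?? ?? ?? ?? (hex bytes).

MEM[0x12,0x1a,0x0c,0x0d] = 76 54 eb 54

  after D0: wrote 8B at 0x08 = 76a8ffdaeb54818b
  after D1: wrote 6B at 0x18 = daeb54818bd7
  after D2: wrote 3B at 0x14 = 54daeb
query mem[0x12]=0x76, mem[0x1a]=0x54, mem[0x0c]=0xeb, mem[0x0d]=0x54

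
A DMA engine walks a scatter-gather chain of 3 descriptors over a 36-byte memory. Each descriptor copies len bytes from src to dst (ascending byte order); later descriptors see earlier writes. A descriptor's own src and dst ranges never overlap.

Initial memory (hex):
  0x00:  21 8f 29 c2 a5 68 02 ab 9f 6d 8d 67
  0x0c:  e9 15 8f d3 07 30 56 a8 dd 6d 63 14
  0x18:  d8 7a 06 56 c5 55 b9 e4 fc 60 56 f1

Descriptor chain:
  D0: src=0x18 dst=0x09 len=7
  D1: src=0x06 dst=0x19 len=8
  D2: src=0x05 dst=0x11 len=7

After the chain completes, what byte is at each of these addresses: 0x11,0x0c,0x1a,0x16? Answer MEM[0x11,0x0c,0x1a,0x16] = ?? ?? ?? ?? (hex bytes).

D0: mem[0x09..0x0f] <- [d8 7a 06 56 c5 55 b9]
D1: mem[0x19..0x20] <- [02 ab 9f d8 7a 06 56 c5]
D2: mem[0x11..0x17] <- [68 02 ab 9f d8 7a 06]
query mem[0x11]=0x68, mem[0x0c]=0x56, mem[0x1a]=0xab, mem[0x16]=0x7a

MEM[0x11,0x0c,0x1a,0x16] = 68 56 ab 7a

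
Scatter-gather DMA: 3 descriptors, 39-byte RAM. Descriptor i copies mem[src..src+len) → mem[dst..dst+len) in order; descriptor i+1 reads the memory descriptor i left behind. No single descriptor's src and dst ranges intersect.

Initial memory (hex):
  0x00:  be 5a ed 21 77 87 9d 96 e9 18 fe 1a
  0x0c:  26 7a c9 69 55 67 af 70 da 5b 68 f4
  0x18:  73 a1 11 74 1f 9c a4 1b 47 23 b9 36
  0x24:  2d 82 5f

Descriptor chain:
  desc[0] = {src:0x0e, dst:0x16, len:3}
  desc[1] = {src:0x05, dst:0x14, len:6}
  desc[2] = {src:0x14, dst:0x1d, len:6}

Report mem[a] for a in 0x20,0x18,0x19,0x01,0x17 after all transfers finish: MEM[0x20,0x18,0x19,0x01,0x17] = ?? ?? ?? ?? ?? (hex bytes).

MEM[0x20,0x18,0x19,0x01,0x17] = e9 18 fe 5a e9

  after D0: wrote 3B at 0x16 = c96955
  after D1: wrote 6B at 0x14 = 879d96e918fe
  after D2: wrote 6B at 0x1d = 879d96e918fe
query mem[0x20]=0xe9, mem[0x18]=0x18, mem[0x19]=0xfe, mem[0x01]=0x5a, mem[0x17]=0xe9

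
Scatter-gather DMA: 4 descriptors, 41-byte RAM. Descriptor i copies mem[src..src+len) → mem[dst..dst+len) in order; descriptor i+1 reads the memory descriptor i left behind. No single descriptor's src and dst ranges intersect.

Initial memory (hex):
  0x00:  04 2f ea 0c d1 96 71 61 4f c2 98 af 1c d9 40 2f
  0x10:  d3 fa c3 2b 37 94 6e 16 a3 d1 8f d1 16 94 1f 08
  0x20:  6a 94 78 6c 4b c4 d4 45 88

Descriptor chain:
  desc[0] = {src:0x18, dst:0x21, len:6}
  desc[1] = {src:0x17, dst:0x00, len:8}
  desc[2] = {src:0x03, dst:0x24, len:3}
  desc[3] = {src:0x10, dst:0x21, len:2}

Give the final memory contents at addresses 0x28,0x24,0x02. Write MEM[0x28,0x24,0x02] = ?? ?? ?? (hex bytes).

[0] 0x18->0x21 len=6 : a3 d1 8f d1 16 94
[1] 0x17->0x00 len=8 : 16 a3 d1 8f d1 16 94 1f
[2] 0x03->0x24 len=3 : 8f d1 16
[3] 0x10->0x21 len=2 : d3 fa
query mem[0x28]=0x88, mem[0x24]=0x8f, mem[0x02]=0xd1

MEM[0x28,0x24,0x02] = 88 8f d1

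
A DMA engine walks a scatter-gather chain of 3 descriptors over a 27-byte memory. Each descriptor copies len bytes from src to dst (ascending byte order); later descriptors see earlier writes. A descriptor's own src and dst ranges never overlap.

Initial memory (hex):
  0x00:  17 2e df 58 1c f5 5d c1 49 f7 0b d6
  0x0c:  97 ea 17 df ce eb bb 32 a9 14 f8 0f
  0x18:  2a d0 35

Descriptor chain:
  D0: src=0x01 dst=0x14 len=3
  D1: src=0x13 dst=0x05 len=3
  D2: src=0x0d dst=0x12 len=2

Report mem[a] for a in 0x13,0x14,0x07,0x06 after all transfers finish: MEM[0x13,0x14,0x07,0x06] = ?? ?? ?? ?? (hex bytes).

#0 dst[0x14+3] := {0x2e,0xdf,0x58}
#1 dst[0x05+3] := {0x32,0x2e,0xdf}
#2 dst[0x12+2] := {0xea,0x17}
query mem[0x13]=0x17, mem[0x14]=0x2e, mem[0x07]=0xdf, mem[0x06]=0x2e

MEM[0x13,0x14,0x07,0x06] = 17 2e df 2e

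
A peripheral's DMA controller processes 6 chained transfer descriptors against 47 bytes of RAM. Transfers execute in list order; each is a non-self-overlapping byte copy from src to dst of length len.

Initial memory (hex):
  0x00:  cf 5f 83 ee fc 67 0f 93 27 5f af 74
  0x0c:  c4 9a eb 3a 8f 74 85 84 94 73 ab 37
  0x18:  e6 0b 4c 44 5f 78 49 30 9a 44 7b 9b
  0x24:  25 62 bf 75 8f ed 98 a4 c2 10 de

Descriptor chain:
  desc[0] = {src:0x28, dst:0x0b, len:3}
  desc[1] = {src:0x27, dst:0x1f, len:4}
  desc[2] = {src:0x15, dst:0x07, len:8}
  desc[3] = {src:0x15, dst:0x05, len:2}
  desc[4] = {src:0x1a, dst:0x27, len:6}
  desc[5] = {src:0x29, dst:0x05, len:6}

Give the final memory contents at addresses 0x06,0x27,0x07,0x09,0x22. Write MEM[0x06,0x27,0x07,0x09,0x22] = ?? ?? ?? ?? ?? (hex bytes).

#0 dst[0x0b+3] := {0x8f,0xed,0x98}
#1 dst[0x1f+4] := {0x75,0x8f,0xed,0x98}
#2 dst[0x07+8] := {0x73,0xab,0x37,0xe6,0x0b,0x4c,0x44,0x5f}
#3 dst[0x05+2] := {0x73,0xab}
#4 dst[0x27+6] := {0x4c,0x44,0x5f,0x78,0x49,0x75}
#5 dst[0x05+6] := {0x5f,0x78,0x49,0x75,0x10,0xde}
query mem[0x06]=0x78, mem[0x27]=0x4c, mem[0x07]=0x49, mem[0x09]=0x10, mem[0x22]=0x98

MEM[0x06,0x27,0x07,0x09,0x22] = 78 4c 49 10 98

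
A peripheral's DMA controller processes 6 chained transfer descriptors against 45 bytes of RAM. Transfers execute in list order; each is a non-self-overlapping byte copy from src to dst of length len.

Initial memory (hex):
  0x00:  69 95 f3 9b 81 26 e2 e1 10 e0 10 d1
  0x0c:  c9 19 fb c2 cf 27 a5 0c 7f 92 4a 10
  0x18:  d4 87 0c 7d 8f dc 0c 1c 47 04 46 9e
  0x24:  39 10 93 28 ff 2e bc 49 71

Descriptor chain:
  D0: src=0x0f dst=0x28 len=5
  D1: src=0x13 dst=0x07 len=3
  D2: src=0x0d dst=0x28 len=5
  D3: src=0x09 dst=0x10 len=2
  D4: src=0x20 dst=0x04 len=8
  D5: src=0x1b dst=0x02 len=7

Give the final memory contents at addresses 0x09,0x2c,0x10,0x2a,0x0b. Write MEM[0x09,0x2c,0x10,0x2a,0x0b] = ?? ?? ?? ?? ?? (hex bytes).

MEM[0x09,0x2c,0x10,0x2a,0x0b] = 10 27 92 c2 28

  after D0: wrote 5B at 0x28 = c2cf27a50c
  after D1: wrote 3B at 0x07 = 0c7f92
  after D2: wrote 5B at 0x28 = 19fbc2cf27
  after D3: wrote 2B at 0x10 = 9210
  after D4: wrote 8B at 0x04 = 4704469e39109328
  after D5: wrote 7B at 0x02 = 7d8fdc0c1c4704
query mem[0x09]=0x10, mem[0x2c]=0x27, mem[0x10]=0x92, mem[0x2a]=0xc2, mem[0x0b]=0x28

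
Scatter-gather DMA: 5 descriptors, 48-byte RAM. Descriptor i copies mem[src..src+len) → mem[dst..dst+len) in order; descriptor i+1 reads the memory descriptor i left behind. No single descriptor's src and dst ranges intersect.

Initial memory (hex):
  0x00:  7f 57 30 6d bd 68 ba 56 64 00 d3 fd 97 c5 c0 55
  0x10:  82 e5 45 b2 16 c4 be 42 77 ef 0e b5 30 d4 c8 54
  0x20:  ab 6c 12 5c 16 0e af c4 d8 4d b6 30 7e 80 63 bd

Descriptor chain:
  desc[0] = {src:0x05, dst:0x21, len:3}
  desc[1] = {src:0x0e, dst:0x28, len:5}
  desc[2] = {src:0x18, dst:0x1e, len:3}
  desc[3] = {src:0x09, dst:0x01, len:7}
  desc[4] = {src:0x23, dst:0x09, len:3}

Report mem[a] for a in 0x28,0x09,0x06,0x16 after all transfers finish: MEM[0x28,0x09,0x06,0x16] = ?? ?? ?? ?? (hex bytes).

  after D0: wrote 3B at 0x21 = 68ba56
  after D1: wrote 5B at 0x28 = c05582e545
  after D2: wrote 3B at 0x1e = 77ef0e
  after D3: wrote 7B at 0x01 = 00d3fd97c5c055
  after D4: wrote 3B at 0x09 = 56160e
query mem[0x28]=0xc0, mem[0x09]=0x56, mem[0x06]=0xc0, mem[0x16]=0xbe

MEM[0x28,0x09,0x06,0x16] = c0 56 c0 be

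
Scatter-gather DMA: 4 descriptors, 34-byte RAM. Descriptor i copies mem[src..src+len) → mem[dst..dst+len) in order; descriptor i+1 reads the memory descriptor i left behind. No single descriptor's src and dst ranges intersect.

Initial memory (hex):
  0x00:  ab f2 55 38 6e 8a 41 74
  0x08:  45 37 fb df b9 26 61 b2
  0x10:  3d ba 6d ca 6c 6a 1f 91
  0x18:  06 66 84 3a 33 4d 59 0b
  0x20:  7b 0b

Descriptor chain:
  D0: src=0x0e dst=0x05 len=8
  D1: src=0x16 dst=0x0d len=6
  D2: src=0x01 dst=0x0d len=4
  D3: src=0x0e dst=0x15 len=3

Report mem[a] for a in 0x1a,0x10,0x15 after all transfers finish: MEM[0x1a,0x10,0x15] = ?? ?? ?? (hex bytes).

MEM[0x1a,0x10,0x15] = 84 6e 55

[0] 0x0e->0x05 len=8 : 61 b2 3d ba 6d ca 6c 6a
[1] 0x16->0x0d len=6 : 1f 91 06 66 84 3a
[2] 0x01->0x0d len=4 : f2 55 38 6e
[3] 0x0e->0x15 len=3 : 55 38 6e
query mem[0x1a]=0x84, mem[0x10]=0x6e, mem[0x15]=0x55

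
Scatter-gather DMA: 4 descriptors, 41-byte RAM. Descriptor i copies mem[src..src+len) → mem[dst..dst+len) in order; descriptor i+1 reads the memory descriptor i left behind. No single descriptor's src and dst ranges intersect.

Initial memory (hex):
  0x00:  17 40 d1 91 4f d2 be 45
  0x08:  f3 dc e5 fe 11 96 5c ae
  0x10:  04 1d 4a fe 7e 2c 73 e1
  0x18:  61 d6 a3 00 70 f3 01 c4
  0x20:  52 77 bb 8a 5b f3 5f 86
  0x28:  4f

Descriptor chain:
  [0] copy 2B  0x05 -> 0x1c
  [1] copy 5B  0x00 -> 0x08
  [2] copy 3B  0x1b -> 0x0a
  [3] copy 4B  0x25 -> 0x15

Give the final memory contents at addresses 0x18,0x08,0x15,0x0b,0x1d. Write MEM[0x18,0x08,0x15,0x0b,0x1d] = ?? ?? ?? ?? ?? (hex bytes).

D0: mem[0x1c..0x1d] <- [d2 be]
D1: mem[0x08..0x0c] <- [17 40 d1 91 4f]
D2: mem[0x0a..0x0c] <- [00 d2 be]
D3: mem[0x15..0x18] <- [f3 5f 86 4f]
query mem[0x18]=0x4f, mem[0x08]=0x17, mem[0x15]=0xf3, mem[0x0b]=0xd2, mem[0x1d]=0xbe

MEM[0x18,0x08,0x15,0x0b,0x1d] = 4f 17 f3 d2 be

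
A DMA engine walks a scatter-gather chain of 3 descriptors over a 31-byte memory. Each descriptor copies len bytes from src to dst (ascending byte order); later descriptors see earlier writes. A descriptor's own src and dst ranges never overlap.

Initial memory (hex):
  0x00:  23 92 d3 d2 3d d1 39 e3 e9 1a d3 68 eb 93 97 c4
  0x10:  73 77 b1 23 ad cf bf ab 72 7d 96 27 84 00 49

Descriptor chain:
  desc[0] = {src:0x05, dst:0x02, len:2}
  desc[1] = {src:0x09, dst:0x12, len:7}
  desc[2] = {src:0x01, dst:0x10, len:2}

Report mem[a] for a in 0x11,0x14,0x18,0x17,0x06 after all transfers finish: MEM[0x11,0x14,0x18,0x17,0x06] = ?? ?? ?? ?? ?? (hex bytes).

[0] 0x05->0x02 len=2 : d1 39
[1] 0x09->0x12 len=7 : 1a d3 68 eb 93 97 c4
[2] 0x01->0x10 len=2 : 92 d1
query mem[0x11]=0xd1, mem[0x14]=0x68, mem[0x18]=0xc4, mem[0x17]=0x97, mem[0x06]=0x39

MEM[0x11,0x14,0x18,0x17,0x06] = d1 68 c4 97 39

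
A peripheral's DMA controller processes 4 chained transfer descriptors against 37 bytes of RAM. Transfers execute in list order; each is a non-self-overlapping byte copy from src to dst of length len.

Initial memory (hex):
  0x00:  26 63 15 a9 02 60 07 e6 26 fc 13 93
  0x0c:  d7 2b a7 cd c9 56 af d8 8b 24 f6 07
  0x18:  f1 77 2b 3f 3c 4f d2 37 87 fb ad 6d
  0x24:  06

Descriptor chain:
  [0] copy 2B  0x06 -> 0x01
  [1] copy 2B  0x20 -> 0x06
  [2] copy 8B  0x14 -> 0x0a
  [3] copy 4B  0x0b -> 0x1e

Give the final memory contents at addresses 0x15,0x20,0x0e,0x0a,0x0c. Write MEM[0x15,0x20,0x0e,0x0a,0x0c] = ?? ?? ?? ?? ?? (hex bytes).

  after D0: wrote 2B at 0x01 = 07e6
  after D1: wrote 2B at 0x06 = 87fb
  after D2: wrote 8B at 0x0a = 8b24f607f1772b3f
  after D3: wrote 4B at 0x1e = 24f607f1
query mem[0x15]=0x24, mem[0x20]=0x07, mem[0x0e]=0xf1, mem[0x0a]=0x8b, mem[0x0c]=0xf6

MEM[0x15,0x20,0x0e,0x0a,0x0c] = 24 07 f1 8b f6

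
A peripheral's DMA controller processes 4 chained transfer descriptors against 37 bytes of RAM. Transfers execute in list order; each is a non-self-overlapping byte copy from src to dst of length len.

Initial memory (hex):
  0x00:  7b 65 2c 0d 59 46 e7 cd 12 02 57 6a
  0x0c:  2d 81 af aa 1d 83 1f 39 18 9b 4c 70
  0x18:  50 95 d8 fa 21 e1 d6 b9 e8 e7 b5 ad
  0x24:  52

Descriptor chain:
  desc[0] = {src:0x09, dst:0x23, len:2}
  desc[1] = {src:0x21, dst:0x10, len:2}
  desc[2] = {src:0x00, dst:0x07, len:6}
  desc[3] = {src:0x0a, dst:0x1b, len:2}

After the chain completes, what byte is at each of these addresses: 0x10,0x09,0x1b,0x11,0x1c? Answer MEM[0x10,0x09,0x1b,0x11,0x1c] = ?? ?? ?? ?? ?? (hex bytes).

MEM[0x10,0x09,0x1b,0x11,0x1c] = e7 2c 0d b5 59

D0: mem[0x23..0x24] <- [02 57]
D1: mem[0x10..0x11] <- [e7 b5]
D2: mem[0x07..0x0c] <- [7b 65 2c 0d 59 46]
D3: mem[0x1b..0x1c] <- [0d 59]
query mem[0x10]=0xe7, mem[0x09]=0x2c, mem[0x1b]=0x0d, mem[0x11]=0xb5, mem[0x1c]=0x59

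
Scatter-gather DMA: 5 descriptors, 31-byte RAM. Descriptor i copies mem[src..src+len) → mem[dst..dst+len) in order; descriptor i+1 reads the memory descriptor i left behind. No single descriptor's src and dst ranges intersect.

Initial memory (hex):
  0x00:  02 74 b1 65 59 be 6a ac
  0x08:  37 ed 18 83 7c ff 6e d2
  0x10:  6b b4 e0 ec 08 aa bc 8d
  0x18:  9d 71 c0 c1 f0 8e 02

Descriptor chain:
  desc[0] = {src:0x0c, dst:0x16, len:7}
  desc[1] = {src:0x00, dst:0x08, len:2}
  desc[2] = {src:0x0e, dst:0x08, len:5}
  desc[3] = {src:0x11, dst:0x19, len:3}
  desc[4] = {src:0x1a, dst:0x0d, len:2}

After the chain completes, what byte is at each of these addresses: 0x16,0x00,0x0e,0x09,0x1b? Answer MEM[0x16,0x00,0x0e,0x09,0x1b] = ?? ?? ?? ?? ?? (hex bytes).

MEM[0x16,0x00,0x0e,0x09,0x1b] = 7c 02 ec d2 ec

[0] 0x0c->0x16 len=7 : 7c ff 6e d2 6b b4 e0
[1] 0x00->0x08 len=2 : 02 74
[2] 0x0e->0x08 len=5 : 6e d2 6b b4 e0
[3] 0x11->0x19 len=3 : b4 e0 ec
[4] 0x1a->0x0d len=2 : e0 ec
query mem[0x16]=0x7c, mem[0x00]=0x02, mem[0x0e]=0xec, mem[0x09]=0xd2, mem[0x1b]=0xec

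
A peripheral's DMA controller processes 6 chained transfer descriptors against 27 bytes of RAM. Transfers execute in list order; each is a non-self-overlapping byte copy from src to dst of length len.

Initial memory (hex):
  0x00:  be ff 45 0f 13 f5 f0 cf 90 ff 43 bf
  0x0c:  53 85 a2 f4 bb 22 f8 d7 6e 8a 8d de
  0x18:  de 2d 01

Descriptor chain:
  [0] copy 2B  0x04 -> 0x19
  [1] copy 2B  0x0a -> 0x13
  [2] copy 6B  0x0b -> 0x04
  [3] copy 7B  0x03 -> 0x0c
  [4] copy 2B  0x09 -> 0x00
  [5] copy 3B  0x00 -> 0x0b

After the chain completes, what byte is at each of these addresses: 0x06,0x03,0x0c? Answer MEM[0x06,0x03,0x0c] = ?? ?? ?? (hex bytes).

#0 dst[0x19+2] := {0x13,0xf5}
#1 dst[0x13+2] := {0x43,0xbf}
#2 dst[0x04+6] := {0xbf,0x53,0x85,0xa2,0xf4,0xbb}
#3 dst[0x0c+7] := {0x0f,0xbf,0x53,0x85,0xa2,0xf4,0xbb}
#4 dst[0x00+2] := {0xbb,0x43}
#5 dst[0x0b+3] := {0xbb,0x43,0x45}
query mem[0x06]=0x85, mem[0x03]=0x0f, mem[0x0c]=0x43

MEM[0x06,0x03,0x0c] = 85 0f 43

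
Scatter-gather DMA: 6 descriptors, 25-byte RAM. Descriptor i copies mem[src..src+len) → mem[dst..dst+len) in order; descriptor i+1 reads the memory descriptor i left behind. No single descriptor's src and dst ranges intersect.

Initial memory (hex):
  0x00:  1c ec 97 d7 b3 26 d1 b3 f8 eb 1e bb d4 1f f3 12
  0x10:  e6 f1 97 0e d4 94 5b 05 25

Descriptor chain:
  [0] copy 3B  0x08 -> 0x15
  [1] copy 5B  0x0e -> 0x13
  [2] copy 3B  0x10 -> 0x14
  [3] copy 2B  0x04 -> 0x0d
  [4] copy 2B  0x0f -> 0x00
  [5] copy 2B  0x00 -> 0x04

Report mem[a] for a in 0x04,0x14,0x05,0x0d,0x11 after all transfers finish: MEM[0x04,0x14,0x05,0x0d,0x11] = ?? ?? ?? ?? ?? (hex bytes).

  after D0: wrote 3B at 0x15 = f8eb1e
  after D1: wrote 5B at 0x13 = f312e6f197
  after D2: wrote 3B at 0x14 = e6f197
  after D3: wrote 2B at 0x0d = b326
  after D4: wrote 2B at 0x00 = 12e6
  after D5: wrote 2B at 0x04 = 12e6
query mem[0x04]=0x12, mem[0x14]=0xe6, mem[0x05]=0xe6, mem[0x0d]=0xb3, mem[0x11]=0xf1

MEM[0x04,0x14,0x05,0x0d,0x11] = 12 e6 e6 b3 f1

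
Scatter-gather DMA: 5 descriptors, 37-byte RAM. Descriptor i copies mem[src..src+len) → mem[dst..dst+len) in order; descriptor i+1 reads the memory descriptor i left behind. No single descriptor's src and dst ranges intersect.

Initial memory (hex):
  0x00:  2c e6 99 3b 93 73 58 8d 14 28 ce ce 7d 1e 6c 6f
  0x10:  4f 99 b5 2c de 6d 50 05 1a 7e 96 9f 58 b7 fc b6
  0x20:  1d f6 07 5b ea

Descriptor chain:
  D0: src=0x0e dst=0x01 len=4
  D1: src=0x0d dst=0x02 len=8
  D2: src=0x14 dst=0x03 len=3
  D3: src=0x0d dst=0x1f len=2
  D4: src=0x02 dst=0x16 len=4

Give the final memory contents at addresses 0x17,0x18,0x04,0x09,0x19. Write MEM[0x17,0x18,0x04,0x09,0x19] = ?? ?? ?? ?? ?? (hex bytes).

[0] 0x0e->0x01 len=4 : 6c 6f 4f 99
[1] 0x0d->0x02 len=8 : 1e 6c 6f 4f 99 b5 2c de
[2] 0x14->0x03 len=3 : de 6d 50
[3] 0x0d->0x1f len=2 : 1e 6c
[4] 0x02->0x16 len=4 : 1e de 6d 50
query mem[0x17]=0xde, mem[0x18]=0x6d, mem[0x04]=0x6d, mem[0x09]=0xde, mem[0x19]=0x50

MEM[0x17,0x18,0x04,0x09,0x19] = de 6d 6d de 50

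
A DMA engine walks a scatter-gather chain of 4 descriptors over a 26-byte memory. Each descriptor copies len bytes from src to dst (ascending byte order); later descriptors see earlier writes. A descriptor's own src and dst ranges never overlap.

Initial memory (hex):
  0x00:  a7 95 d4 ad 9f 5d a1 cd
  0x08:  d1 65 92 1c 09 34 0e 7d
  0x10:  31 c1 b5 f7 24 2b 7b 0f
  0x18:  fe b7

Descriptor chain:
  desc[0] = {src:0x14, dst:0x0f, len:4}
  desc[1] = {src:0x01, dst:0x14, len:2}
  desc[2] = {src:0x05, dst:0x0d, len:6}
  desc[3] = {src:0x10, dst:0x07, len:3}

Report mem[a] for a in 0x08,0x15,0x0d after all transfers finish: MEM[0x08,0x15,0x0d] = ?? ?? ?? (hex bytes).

[0] 0x14->0x0f len=4 : 24 2b 7b 0f
[1] 0x01->0x14 len=2 : 95 d4
[2] 0x05->0x0d len=6 : 5d a1 cd d1 65 92
[3] 0x10->0x07 len=3 : d1 65 92
query mem[0x08]=0x65, mem[0x15]=0xd4, mem[0x0d]=0x5d

MEM[0x08,0x15,0x0d] = 65 d4 5d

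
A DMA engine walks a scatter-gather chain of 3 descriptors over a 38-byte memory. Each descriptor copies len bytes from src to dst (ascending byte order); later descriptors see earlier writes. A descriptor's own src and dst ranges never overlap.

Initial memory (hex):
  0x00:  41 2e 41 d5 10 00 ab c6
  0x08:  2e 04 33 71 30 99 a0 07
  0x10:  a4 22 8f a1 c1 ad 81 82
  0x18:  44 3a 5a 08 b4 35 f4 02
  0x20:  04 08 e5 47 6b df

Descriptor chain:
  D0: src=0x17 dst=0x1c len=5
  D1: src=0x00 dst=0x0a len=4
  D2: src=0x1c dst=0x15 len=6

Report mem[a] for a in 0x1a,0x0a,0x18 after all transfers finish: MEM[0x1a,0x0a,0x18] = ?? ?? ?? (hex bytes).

MEM[0x1a,0x0a,0x18] = 08 41 5a

#0 dst[0x1c+5] := {0x82,0x44,0x3a,0x5a,0x08}
#1 dst[0x0a+4] := {0x41,0x2e,0x41,0xd5}
#2 dst[0x15+6] := {0x82,0x44,0x3a,0x5a,0x08,0x08}
query mem[0x1a]=0x08, mem[0x0a]=0x41, mem[0x18]=0x5a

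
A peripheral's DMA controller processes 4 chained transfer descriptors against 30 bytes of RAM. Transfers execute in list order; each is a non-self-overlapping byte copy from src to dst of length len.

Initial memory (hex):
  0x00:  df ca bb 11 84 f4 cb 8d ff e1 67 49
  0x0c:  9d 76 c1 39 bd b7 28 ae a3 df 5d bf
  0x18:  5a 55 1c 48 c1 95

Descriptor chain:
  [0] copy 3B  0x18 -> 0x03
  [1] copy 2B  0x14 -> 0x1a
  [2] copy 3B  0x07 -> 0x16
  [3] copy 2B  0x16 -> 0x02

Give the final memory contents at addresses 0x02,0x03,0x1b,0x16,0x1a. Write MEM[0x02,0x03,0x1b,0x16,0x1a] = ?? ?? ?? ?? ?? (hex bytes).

MEM[0x02,0x03,0x1b,0x16,0x1a] = 8d ff df 8d a3

#0 dst[0x03+3] := {0x5a,0x55,0x1c}
#1 dst[0x1a+2] := {0xa3,0xdf}
#2 dst[0x16+3] := {0x8d,0xff,0xe1}
#3 dst[0x02+2] := {0x8d,0xff}
query mem[0x02]=0x8d, mem[0x03]=0xff, mem[0x1b]=0xdf, mem[0x16]=0x8d, mem[0x1a]=0xa3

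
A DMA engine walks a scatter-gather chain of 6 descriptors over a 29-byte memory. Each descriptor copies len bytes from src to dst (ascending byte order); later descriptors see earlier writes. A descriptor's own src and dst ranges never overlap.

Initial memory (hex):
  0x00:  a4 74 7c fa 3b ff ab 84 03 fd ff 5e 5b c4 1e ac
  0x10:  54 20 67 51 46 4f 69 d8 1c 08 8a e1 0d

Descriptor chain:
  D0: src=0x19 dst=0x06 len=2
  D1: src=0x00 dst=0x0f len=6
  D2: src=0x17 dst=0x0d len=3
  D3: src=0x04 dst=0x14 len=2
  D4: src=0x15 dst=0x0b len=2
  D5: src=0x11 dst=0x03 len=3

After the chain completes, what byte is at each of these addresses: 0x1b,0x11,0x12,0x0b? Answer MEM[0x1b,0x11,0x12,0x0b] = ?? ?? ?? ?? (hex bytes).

D0: mem[0x06..0x07] <- [08 8a]
D1: mem[0x0f..0x14] <- [a4 74 7c fa 3b ff]
D2: mem[0x0d..0x0f] <- [d8 1c 08]
D3: mem[0x14..0x15] <- [3b ff]
D4: mem[0x0b..0x0c] <- [ff 69]
D5: mem[0x03..0x05] <- [7c fa 3b]
query mem[0x1b]=0xe1, mem[0x11]=0x7c, mem[0x12]=0xfa, mem[0x0b]=0xff

MEM[0x1b,0x11,0x12,0x0b] = e1 7c fa ff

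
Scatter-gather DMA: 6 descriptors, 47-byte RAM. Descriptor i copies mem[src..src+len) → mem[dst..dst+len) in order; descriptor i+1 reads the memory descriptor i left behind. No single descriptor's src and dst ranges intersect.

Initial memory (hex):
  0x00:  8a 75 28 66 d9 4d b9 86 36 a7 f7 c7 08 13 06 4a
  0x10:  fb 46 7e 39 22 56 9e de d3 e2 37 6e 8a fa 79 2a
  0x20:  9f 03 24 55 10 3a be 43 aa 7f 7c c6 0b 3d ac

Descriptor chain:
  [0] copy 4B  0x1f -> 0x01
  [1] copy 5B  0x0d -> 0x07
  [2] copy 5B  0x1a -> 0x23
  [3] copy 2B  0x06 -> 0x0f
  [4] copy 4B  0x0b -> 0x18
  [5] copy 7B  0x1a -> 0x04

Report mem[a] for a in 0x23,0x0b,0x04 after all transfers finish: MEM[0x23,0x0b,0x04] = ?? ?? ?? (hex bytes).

#0 dst[0x01+4] := {0x2a,0x9f,0x03,0x24}
#1 dst[0x07+5] := {0x13,0x06,0x4a,0xfb,0x46}
#2 dst[0x23+5] := {0x37,0x6e,0x8a,0xfa,0x79}
#3 dst[0x0f+2] := {0xb9,0x13}
#4 dst[0x18+4] := {0x46,0x08,0x13,0x06}
#5 dst[0x04+7] := {0x13,0x06,0x8a,0xfa,0x79,0x2a,0x9f}
query mem[0x23]=0x37, mem[0x0b]=0x46, mem[0x04]=0x13

MEM[0x23,0x0b,0x04] = 37 46 13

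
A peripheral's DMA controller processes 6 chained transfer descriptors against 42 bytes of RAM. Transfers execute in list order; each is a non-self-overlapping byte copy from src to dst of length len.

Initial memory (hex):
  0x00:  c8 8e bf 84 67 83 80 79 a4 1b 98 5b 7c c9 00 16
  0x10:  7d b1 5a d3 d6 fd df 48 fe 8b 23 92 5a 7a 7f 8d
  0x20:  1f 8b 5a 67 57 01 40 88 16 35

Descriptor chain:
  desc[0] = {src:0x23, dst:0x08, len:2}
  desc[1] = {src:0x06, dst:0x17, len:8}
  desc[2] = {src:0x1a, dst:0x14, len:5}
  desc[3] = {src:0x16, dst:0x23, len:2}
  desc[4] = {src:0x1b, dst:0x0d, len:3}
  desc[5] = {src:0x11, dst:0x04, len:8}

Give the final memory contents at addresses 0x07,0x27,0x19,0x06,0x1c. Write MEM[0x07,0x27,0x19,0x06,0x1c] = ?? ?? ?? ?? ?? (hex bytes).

#0 dst[0x08+2] := {0x67,0x57}
#1 dst[0x17+8] := {0x80,0x79,0x67,0x57,0x98,0x5b,0x7c,0xc9}
#2 dst[0x14+5] := {0x57,0x98,0x5b,0x7c,0xc9}
#3 dst[0x23+2] := {0x5b,0x7c}
#4 dst[0x0d+3] := {0x98,0x5b,0x7c}
#5 dst[0x04+8] := {0xb1,0x5a,0xd3,0x57,0x98,0x5b,0x7c,0xc9}
query mem[0x07]=0x57, mem[0x27]=0x88, mem[0x19]=0x67, mem[0x06]=0xd3, mem[0x1c]=0x5b

MEM[0x07,0x27,0x19,0x06,0x1c] = 57 88 67 d3 5b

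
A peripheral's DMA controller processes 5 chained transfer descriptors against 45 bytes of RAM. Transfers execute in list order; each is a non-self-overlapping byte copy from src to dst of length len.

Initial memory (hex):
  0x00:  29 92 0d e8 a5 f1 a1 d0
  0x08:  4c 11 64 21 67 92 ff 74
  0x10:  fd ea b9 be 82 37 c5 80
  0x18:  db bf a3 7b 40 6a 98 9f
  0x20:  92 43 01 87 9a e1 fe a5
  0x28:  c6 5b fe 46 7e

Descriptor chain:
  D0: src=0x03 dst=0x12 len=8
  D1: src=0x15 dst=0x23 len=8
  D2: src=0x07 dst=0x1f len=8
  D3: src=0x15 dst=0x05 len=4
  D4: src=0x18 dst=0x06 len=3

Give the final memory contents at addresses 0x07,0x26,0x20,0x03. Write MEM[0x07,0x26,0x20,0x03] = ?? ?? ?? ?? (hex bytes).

#0 dst[0x12+8] := {0xe8,0xa5,0xf1,0xa1,0xd0,0x4c,0x11,0x64}
#1 dst[0x23+8] := {0xa1,0xd0,0x4c,0x11,0x64,0xa3,0x7b,0x40}
#2 dst[0x1f+8] := {0xd0,0x4c,0x11,0x64,0x21,0x67,0x92,0xff}
#3 dst[0x05+4] := {0xa1,0xd0,0x4c,0x11}
#4 dst[0x06+3] := {0x11,0x64,0xa3}
query mem[0x07]=0x64, mem[0x26]=0xff, mem[0x20]=0x4c, mem[0x03]=0xe8

MEM[0x07,0x26,0x20,0x03] = 64 ff 4c e8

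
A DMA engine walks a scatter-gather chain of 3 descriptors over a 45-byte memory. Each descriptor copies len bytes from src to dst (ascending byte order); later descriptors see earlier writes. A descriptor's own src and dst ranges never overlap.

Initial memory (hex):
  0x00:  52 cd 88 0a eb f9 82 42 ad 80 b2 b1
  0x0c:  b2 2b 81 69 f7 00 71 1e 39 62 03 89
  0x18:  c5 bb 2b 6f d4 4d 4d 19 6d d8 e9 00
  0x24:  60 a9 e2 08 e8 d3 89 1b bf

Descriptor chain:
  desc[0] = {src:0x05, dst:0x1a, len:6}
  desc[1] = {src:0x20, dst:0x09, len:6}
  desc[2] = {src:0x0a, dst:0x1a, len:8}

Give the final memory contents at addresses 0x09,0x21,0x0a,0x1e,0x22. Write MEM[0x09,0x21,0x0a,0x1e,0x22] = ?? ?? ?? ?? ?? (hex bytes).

D0: mem[0x1a..0x1f] <- [f9 82 42 ad 80 b2]
D1: mem[0x09..0x0e] <- [6d d8 e9 00 60 a9]
D2: mem[0x1a..0x21] <- [d8 e9 00 60 a9 69 f7 00]
query mem[0x09]=0x6d, mem[0x21]=0x00, mem[0x0a]=0xd8, mem[0x1e]=0xa9, mem[0x22]=0xe9

MEM[0x09,0x21,0x0a,0x1e,0x22] = 6d 00 d8 a9 e9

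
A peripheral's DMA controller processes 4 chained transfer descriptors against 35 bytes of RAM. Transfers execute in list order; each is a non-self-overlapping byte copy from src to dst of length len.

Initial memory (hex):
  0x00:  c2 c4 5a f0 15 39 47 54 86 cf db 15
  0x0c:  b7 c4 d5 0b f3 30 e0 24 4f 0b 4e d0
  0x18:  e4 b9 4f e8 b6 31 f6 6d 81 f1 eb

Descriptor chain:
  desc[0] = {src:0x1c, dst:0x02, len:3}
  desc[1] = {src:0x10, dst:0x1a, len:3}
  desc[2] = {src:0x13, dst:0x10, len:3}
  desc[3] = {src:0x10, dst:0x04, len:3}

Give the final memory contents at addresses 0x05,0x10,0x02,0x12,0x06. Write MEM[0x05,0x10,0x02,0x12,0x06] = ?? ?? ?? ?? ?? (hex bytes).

D0: mem[0x02..0x04] <- [b6 31 f6]
D1: mem[0x1a..0x1c] <- [f3 30 e0]
D2: mem[0x10..0x12] <- [24 4f 0b]
D3: mem[0x04..0x06] <- [24 4f 0b]
query mem[0x05]=0x4f, mem[0x10]=0x24, mem[0x02]=0xb6, mem[0x12]=0x0b, mem[0x06]=0x0b

MEM[0x05,0x10,0x02,0x12,0x06] = 4f 24 b6 0b 0b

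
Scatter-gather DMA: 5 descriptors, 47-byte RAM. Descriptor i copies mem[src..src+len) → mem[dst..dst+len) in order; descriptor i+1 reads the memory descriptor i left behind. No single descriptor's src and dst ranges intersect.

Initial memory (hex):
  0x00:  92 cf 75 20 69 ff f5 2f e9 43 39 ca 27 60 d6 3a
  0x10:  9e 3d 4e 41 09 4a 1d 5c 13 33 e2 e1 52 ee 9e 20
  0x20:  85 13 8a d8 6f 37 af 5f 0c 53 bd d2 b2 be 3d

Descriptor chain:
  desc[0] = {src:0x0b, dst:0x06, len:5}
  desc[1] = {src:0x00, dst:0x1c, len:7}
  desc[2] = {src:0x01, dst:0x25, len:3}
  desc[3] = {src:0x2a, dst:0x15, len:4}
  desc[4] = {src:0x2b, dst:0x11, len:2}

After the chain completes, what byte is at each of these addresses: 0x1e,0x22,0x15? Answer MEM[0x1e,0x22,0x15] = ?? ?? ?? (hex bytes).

  after D0: wrote 5B at 0x06 = ca2760d63a
  after D1: wrote 7B at 0x1c = 92cf752069ffca
  after D2: wrote 3B at 0x25 = cf7520
  after D3: wrote 4B at 0x15 = bdd2b2be
  after D4: wrote 2B at 0x11 = d2b2
query mem[0x1e]=0x75, mem[0x22]=0xca, mem[0x15]=0xbd

MEM[0x1e,0x22,0x15] = 75 ca bd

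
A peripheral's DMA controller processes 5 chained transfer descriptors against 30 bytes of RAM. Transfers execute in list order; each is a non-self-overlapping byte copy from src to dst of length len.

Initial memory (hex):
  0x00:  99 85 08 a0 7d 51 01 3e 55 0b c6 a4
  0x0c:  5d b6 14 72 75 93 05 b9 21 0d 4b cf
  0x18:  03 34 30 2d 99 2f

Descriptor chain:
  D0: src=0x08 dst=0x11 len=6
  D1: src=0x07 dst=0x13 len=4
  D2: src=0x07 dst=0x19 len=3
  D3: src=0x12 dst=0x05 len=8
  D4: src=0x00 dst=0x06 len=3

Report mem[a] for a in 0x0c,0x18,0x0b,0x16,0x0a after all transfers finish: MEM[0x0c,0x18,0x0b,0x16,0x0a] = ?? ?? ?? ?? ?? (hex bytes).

D0: mem[0x11..0x16] <- [55 0b c6 a4 5d b6]
D1: mem[0x13..0x16] <- [3e 55 0b c6]
D2: mem[0x19..0x1b] <- [3e 55 0b]
D3: mem[0x05..0x0c] <- [0b 3e 55 0b c6 cf 03 3e]
D4: mem[0x06..0x08] <- [99 85 08]
query mem[0x0c]=0x3e, mem[0x18]=0x03, mem[0x0b]=0x03, mem[0x16]=0xc6, mem[0x0a]=0xcf

MEM[0x0c,0x18,0x0b,0x16,0x0a] = 3e 03 03 c6 cf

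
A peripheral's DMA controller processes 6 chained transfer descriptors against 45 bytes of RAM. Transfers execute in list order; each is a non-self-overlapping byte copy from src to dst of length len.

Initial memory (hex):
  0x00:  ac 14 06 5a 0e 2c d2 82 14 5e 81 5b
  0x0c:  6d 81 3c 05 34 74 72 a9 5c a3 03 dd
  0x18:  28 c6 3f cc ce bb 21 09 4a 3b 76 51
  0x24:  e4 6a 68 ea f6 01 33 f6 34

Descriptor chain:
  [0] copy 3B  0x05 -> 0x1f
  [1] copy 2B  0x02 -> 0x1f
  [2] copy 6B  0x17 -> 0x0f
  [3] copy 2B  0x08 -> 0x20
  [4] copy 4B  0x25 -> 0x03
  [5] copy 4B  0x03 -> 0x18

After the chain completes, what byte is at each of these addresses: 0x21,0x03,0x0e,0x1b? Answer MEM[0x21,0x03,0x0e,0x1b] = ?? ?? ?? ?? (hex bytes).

MEM[0x21,0x03,0x0e,0x1b] = 5e 6a 3c f6

[0] 0x05->0x1f len=3 : 2c d2 82
[1] 0x02->0x1f len=2 : 06 5a
[2] 0x17->0x0f len=6 : dd 28 c6 3f cc ce
[3] 0x08->0x20 len=2 : 14 5e
[4] 0x25->0x03 len=4 : 6a 68 ea f6
[5] 0x03->0x18 len=4 : 6a 68 ea f6
query mem[0x21]=0x5e, mem[0x03]=0x6a, mem[0x0e]=0x3c, mem[0x1b]=0xf6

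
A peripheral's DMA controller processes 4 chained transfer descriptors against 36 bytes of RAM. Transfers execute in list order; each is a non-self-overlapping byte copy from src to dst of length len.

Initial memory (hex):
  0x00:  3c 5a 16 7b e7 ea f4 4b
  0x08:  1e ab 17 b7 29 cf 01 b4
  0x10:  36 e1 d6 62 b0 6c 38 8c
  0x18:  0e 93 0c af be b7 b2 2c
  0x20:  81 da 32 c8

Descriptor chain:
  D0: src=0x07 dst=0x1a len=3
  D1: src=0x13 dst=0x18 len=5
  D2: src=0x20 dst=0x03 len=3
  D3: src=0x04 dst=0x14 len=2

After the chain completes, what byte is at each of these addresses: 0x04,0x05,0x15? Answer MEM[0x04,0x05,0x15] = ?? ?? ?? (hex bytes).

MEM[0x04,0x05,0x15] = da 32 32

  after D0: wrote 3B at 0x1a = 4b1eab
  after D1: wrote 5B at 0x18 = 62b06c388c
  after D2: wrote 3B at 0x03 = 81da32
  after D3: wrote 2B at 0x14 = da32
query mem[0x04]=0xda, mem[0x05]=0x32, mem[0x15]=0x32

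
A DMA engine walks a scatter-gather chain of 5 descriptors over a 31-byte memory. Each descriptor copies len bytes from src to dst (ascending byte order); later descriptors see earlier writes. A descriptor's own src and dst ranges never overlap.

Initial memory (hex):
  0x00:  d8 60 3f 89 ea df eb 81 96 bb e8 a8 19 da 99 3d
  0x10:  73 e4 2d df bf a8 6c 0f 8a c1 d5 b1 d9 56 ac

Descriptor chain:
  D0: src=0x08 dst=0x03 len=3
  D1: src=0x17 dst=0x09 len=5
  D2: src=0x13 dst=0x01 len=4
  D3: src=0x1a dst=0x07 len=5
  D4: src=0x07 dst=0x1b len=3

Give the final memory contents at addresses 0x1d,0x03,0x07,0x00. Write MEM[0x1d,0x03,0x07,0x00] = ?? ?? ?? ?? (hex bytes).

[0] 0x08->0x03 len=3 : 96 bb e8
[1] 0x17->0x09 len=5 : 0f 8a c1 d5 b1
[2] 0x13->0x01 len=4 : df bf a8 6c
[3] 0x1a->0x07 len=5 : d5 b1 d9 56 ac
[4] 0x07->0x1b len=3 : d5 b1 d9
query mem[0x1d]=0xd9, mem[0x03]=0xa8, mem[0x07]=0xd5, mem[0x00]=0xd8

MEM[0x1d,0x03,0x07,0x00] = d9 a8 d5 d8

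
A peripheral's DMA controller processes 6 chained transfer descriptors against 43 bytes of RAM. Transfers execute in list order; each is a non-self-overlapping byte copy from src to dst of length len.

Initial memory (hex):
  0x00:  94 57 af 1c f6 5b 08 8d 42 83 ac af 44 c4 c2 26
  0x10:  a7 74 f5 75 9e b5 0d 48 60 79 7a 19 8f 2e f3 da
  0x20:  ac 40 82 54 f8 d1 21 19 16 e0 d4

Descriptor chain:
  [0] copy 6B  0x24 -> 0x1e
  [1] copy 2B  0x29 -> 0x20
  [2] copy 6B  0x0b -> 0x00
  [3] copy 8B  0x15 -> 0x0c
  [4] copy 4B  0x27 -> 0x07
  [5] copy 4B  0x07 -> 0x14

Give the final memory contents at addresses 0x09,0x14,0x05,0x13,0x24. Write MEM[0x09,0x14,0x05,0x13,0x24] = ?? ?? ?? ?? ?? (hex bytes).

D0: mem[0x1e..0x23] <- [f8 d1 21 19 16 e0]
D1: mem[0x20..0x21] <- [e0 d4]
D2: mem[0x00..0x05] <- [af 44 c4 c2 26 a7]
D3: mem[0x0c..0x13] <- [b5 0d 48 60 79 7a 19 8f]
D4: mem[0x07..0x0a] <- [19 16 e0 d4]
D5: mem[0x14..0x17] <- [19 16 e0 d4]
query mem[0x09]=0xe0, mem[0x14]=0x19, mem[0x05]=0xa7, mem[0x13]=0x8f, mem[0x24]=0xf8

MEM[0x09,0x14,0x05,0x13,0x24] = e0 19 a7 8f f8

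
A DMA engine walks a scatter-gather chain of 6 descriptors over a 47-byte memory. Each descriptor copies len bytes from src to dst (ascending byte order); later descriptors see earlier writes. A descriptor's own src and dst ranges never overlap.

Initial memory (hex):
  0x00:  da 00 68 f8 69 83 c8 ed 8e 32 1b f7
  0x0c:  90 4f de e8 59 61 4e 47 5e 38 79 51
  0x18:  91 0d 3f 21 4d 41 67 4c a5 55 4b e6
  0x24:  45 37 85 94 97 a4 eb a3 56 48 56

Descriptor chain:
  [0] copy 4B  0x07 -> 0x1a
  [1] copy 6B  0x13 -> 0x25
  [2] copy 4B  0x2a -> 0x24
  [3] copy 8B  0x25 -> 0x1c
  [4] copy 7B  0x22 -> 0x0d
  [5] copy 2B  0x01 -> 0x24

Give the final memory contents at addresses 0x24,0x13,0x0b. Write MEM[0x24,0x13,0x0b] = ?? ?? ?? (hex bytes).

#0 dst[0x1a+4] := {0xed,0x8e,0x32,0x1b}
#1 dst[0x25+6] := {0x47,0x5e,0x38,0x79,0x51,0x91}
#2 dst[0x24+4] := {0x91,0xa3,0x56,0x48}
#3 dst[0x1c+8] := {0xa3,0x56,0x48,0x79,0x51,0x91,0xa3,0x56}
#4 dst[0x0d+7] := {0xa3,0x56,0x91,0xa3,0x56,0x48,0x79}
#5 dst[0x24+2] := {0x00,0x68}
query mem[0x24]=0x00, mem[0x13]=0x79, mem[0x0b]=0xf7

MEM[0x24,0x13,0x0b] = 00 79 f7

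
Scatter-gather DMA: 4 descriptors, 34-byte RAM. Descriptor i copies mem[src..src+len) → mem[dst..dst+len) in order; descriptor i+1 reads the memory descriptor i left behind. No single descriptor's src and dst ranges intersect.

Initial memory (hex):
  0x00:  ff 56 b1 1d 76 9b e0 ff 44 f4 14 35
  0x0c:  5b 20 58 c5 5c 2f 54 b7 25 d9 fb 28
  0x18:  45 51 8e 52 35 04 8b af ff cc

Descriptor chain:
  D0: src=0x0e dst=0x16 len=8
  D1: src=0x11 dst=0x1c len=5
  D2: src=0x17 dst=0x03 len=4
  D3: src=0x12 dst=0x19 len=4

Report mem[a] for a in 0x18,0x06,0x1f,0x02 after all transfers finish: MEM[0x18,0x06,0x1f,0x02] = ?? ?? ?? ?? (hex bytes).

MEM[0x18,0x06,0x1f,0x02] = 5c 54 25 b1

[0] 0x0e->0x16 len=8 : 58 c5 5c 2f 54 b7 25 d9
[1] 0x11->0x1c len=5 : 2f 54 b7 25 d9
[2] 0x17->0x03 len=4 : c5 5c 2f 54
[3] 0x12->0x19 len=4 : 54 b7 25 d9
query mem[0x18]=0x5c, mem[0x06]=0x54, mem[0x1f]=0x25, mem[0x02]=0xb1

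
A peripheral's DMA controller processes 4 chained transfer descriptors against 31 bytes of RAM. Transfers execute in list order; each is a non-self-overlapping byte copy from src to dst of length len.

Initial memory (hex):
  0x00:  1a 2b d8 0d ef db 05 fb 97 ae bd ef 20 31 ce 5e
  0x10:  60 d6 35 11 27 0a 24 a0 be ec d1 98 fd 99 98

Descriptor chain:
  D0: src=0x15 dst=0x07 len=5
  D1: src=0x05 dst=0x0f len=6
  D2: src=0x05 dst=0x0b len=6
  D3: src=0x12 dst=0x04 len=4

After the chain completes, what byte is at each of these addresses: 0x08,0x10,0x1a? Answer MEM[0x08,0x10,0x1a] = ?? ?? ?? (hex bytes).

#0 dst[0x07+5] := {0x0a,0x24,0xa0,0xbe,0xec}
#1 dst[0x0f+6] := {0xdb,0x05,0x0a,0x24,0xa0,0xbe}
#2 dst[0x0b+6] := {0xdb,0x05,0x0a,0x24,0xa0,0xbe}
#3 dst[0x04+4] := {0x24,0xa0,0xbe,0x0a}
query mem[0x08]=0x24, mem[0x10]=0xbe, mem[0x1a]=0xd1

MEM[0x08,0x10,0x1a] = 24 be d1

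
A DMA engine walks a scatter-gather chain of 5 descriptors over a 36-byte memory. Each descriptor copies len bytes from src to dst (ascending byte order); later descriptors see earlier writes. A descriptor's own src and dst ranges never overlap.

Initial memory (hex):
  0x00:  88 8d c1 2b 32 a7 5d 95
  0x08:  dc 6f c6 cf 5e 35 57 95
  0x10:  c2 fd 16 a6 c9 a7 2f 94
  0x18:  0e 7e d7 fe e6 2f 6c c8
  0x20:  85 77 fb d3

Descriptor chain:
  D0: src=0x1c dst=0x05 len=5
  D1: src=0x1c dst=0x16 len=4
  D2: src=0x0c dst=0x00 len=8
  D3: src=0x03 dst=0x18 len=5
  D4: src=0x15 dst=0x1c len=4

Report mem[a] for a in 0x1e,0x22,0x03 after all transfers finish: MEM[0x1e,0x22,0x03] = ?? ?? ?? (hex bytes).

MEM[0x1e,0x22,0x03] = 2f fb 95

#0 dst[0x05+5] := {0xe6,0x2f,0x6c,0xc8,0x85}
#1 dst[0x16+4] := {0xe6,0x2f,0x6c,0xc8}
#2 dst[0x00+8] := {0x5e,0x35,0x57,0x95,0xc2,0xfd,0x16,0xa6}
#3 dst[0x18+5] := {0x95,0xc2,0xfd,0x16,0xa6}
#4 dst[0x1c+4] := {0xa7,0xe6,0x2f,0x95}
query mem[0x1e]=0x2f, mem[0x22]=0xfb, mem[0x03]=0x95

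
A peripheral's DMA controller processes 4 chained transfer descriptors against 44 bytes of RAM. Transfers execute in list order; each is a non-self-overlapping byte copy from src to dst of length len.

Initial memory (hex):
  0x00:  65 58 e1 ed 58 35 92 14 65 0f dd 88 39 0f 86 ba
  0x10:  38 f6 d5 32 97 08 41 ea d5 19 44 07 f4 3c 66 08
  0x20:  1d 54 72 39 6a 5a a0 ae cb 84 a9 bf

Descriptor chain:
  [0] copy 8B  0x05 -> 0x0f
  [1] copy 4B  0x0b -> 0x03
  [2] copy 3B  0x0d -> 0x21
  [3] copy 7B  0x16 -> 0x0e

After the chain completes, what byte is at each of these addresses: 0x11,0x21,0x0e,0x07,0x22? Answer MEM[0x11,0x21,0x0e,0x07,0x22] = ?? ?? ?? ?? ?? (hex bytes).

MEM[0x11,0x21,0x0e,0x07,0x22] = 19 0f 39 14 86

  after D0: wrote 8B at 0x0f = 359214650fdd8839
  after D1: wrote 4B at 0x03 = 88390f86
  after D2: wrote 3B at 0x21 = 0f8635
  after D3: wrote 7B at 0x0e = 39ead5194407f4
query mem[0x11]=0x19, mem[0x21]=0x0f, mem[0x0e]=0x39, mem[0x07]=0x14, mem[0x22]=0x86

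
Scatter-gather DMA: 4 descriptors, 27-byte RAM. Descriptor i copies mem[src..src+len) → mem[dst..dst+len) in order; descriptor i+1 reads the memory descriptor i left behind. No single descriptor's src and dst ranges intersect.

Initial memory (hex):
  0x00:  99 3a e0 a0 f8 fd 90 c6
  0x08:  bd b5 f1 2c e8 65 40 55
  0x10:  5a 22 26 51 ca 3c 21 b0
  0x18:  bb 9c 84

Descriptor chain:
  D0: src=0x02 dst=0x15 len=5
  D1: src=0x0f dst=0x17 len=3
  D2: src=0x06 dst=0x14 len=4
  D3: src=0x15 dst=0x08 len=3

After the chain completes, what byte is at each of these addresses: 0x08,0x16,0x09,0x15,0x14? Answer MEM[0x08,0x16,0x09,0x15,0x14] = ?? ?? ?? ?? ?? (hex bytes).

MEM[0x08,0x16,0x09,0x15,0x14] = c6 bd bd c6 90

  after D0: wrote 5B at 0x15 = e0a0f8fd90
  after D1: wrote 3B at 0x17 = 555a22
  after D2: wrote 4B at 0x14 = 90c6bdb5
  after D3: wrote 3B at 0x08 = c6bdb5
query mem[0x08]=0xc6, mem[0x16]=0xbd, mem[0x09]=0xbd, mem[0x15]=0xc6, mem[0x14]=0x90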